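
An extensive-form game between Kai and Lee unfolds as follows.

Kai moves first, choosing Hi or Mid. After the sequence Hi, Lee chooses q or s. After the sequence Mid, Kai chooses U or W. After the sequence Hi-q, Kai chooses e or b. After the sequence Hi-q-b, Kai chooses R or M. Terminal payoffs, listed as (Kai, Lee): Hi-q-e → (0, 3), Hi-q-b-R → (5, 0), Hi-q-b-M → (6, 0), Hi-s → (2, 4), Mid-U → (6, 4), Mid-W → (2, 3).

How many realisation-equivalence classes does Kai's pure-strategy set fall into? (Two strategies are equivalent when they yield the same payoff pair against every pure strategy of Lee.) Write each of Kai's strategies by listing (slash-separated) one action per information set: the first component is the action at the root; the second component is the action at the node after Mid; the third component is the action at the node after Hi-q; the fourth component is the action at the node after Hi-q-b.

Kai has 16 pure strategies: Hi/U/e/R, Hi/U/e/M, Hi/U/b/R, Hi/U/b/M, Hi/W/e/R, Hi/W/e/M, Hi/W/b/R, Hi/W/b/M, Mid/U/e/R, Mid/U/e/M, Mid/U/b/R, Mid/U/b/M, Mid/W/e/R, Mid/W/e/M, Mid/W/b/R, Mid/W/b/M. Columns: q, s.
{Hi/U/e/R, Hi/U/e/M, Hi/W/e/R, Hi/W/e/M} → row (0,3) (2,4)
{Hi/U/b/R, Hi/W/b/R} → row (5,0) (2,4)
{Hi/U/b/M, Hi/W/b/M} → row (6,0) (2,4)
{Mid/U/e/R, Mid/U/e/M, Mid/U/b/R, Mid/U/b/M} → row (6,4) (6,4)
{Mid/W/e/R, Mid/W/e/M, Mid/W/b/R, Mid/W/b/M} → row (2,3) (2,3)
That's 5 distinct rows out of 16 strategies.

5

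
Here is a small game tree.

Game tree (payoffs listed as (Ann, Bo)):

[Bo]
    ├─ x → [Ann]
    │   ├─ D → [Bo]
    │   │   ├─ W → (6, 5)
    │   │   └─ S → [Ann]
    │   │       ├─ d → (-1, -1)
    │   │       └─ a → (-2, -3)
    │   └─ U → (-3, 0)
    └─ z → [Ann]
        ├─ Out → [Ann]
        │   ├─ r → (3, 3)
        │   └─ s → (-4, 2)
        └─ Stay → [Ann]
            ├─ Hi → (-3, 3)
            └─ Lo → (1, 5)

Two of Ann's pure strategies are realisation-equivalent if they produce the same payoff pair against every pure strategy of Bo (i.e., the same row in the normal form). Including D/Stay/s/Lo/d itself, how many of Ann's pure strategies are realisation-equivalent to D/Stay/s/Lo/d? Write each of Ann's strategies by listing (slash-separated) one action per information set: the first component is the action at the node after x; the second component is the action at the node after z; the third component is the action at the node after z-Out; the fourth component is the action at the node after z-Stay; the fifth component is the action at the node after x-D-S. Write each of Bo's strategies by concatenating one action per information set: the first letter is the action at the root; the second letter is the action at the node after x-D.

2

Row for D/Stay/s/Lo/d (columns xW, xS, zW, zS): (6,5) (-1,-1) (1,5) (1,5).
Under D/Stay/s/Lo/d, Ann's choice at the node after z-Out can never be reached regardless of what Bo does, so varying those choices leaves every outcome unchanged.
Holding the reachable choices fixed and varying the unreachable one freely already gives 2 equivalent strategies.
No other strategy reproduces this row, so those 2 are the full class: D/Stay/r/Lo/d, D/Stay/s/Lo/d.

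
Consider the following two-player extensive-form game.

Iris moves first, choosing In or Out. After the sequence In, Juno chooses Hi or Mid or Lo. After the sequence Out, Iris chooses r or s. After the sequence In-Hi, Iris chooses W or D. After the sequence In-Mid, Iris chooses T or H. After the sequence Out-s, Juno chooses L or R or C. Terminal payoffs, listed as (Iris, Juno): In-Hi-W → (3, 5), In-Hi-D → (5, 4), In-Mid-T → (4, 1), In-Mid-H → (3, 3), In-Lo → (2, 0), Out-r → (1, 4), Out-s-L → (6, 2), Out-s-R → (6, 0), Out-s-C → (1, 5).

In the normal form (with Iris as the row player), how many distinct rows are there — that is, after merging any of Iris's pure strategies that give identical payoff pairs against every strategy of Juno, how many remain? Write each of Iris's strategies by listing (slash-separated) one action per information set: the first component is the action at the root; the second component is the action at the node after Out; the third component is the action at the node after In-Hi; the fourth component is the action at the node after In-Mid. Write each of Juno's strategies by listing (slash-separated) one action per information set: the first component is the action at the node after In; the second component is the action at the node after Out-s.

6

Iris has 16 pure strategies: In/r/W/T, In/r/W/H, In/r/D/T, In/r/D/H, In/s/W/T, In/s/W/H, In/s/D/T, In/s/D/H, Out/r/W/T, Out/r/W/H, Out/r/D/T, Out/r/D/H, Out/s/W/T, Out/s/W/H, Out/s/D/T, Out/s/D/H. Columns: Hi/L, Hi/R, Hi/C, Mid/L, Mid/R, Mid/C, Lo/L, Lo/R, Lo/C.
{In/r/W/T, In/s/W/T} → row (3,5) (3,5) (3,5) (4,1) (4,1) (4,1) (2,0) (2,0) (2,0)
{In/r/W/H, In/s/W/H} → row (3,5) (3,5) (3,5) (3,3) (3,3) (3,3) (2,0) (2,0) (2,0)
{In/r/D/T, In/s/D/T} → row (5,4) (5,4) (5,4) (4,1) (4,1) (4,1) (2,0) (2,0) (2,0)
{In/r/D/H, In/s/D/H} → row (5,4) (5,4) (5,4) (3,3) (3,3) (3,3) (2,0) (2,0) (2,0)
{Out/r/W/T, Out/r/W/H, Out/r/D/T, Out/r/D/H} → row (1,4) (1,4) (1,4) (1,4) (1,4) (1,4) (1,4) (1,4) (1,4)
{Out/s/W/T, Out/s/W/H, Out/s/D/T, Out/s/D/H} → row (6,2) (6,0) (1,5) (6,2) (6,0) (1,5) (6,2) (6,0) (1,5)
That's 6 distinct rows out of 16 strategies.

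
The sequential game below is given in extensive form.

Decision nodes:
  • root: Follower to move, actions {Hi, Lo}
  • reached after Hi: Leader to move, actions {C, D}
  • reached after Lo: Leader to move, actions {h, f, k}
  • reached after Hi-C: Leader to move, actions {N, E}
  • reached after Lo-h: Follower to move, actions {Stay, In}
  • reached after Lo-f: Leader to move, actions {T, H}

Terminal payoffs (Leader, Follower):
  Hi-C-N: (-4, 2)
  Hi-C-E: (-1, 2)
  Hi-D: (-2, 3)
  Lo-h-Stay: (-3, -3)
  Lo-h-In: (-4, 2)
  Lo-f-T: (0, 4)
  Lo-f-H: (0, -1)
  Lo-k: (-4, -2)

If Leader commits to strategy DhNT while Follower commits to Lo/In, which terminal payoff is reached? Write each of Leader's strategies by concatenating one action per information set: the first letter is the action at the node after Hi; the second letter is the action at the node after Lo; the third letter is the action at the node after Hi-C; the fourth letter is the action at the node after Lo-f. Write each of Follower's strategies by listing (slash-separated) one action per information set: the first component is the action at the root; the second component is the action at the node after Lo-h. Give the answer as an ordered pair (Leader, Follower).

(-4, 2)

Trace the play path from the root:
  Follower plays Lo
  Leader plays h at [Lo]
  Follower plays In at [Lo-h]
→ terminal payoff (-4, 2).
(Leader's choice at the node after Hi is never reached on this path, so it doesn't affect the outcome.)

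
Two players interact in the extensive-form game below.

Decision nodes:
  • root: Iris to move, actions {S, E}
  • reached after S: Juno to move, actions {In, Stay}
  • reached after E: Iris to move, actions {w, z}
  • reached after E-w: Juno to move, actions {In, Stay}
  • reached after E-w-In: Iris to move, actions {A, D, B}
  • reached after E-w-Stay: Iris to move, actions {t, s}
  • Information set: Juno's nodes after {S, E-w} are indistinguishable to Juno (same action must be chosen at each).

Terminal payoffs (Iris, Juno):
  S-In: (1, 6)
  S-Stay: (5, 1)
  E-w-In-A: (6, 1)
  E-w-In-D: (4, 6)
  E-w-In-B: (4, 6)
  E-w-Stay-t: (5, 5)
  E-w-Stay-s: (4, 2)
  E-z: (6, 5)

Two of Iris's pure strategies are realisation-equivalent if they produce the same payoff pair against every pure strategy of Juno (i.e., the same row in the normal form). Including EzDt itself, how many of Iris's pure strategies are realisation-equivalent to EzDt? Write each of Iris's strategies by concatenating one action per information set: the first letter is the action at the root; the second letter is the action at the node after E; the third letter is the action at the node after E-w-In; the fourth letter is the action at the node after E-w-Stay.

Row for EzDt (columns In, Stay): (6,5) (6,5).
Under EzDt, Iris's choice at the node after E-w-In and at the node after E-w-Stay can never be reached regardless of what Juno does, so varying those choices leaves every outcome unchanged.
Holding the reachable choices fixed and varying the unreachable ones freely already gives 3 × 2 = 6 equivalent strategies.
No other strategy reproduces this row, so those 6 are the full class: EzAt, EzAs, EzDt, EzDs, EzBt, EzBs.

6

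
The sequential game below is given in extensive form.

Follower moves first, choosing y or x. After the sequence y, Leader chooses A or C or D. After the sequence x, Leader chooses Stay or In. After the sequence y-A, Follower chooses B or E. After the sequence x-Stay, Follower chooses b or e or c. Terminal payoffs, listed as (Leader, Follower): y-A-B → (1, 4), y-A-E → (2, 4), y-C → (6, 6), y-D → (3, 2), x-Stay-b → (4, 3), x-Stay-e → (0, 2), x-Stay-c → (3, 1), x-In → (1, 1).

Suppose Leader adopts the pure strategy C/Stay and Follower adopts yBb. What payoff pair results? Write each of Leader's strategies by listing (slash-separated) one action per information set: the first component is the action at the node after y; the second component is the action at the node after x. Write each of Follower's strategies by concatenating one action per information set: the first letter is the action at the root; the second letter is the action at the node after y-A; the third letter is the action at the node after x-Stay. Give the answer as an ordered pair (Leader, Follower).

(6, 6)

Trace the play path from the root:
  Follower plays y
  Leader plays C at [y]
→ terminal payoff (6, 6).
(Leader's choice at the node after x is never reached on this path, so it doesn't affect the outcome.)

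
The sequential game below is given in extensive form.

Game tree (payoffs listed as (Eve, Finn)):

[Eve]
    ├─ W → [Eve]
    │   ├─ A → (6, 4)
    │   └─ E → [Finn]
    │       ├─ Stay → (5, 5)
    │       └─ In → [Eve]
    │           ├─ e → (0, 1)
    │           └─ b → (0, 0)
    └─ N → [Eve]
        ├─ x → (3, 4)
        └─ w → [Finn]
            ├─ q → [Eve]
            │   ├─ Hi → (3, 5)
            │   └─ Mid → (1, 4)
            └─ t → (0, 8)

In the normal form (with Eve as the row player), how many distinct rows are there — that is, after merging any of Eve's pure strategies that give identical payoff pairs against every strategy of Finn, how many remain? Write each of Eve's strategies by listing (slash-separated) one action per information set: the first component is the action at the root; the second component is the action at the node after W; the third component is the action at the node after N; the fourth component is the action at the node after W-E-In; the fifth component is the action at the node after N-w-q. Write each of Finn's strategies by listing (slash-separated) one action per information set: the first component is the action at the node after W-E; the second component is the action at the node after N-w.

Eve has 32 pure strategies: W/A/x/e/Hi, W/A/x/e/Mid, W/A/x/b/Hi, W/A/x/b/Mid, W/A/w/e/Hi, W/A/w/e/Mid, W/A/w/b/Hi, W/A/w/b/Mid, W/E/x/e/Hi, W/E/x/e/Mid, W/E/x/b/Hi, W/E/x/b/Mid, W/E/w/e/Hi, W/E/w/e/Mid, W/E/w/b/Hi, W/E/w/b/Mid, N/A/x/e/Hi, N/A/x/e/Mid, N/A/x/b/Hi, N/A/x/b/Mid, N/A/w/e/Hi, N/A/w/e/Mid, N/A/w/b/Hi, N/A/w/b/Mid, N/E/x/e/Hi, N/E/x/e/Mid, N/E/x/b/Hi, N/E/x/b/Mid, N/E/w/e/Hi, N/E/w/e/Mid, N/E/w/b/Hi, N/E/w/b/Mid. Columns: Stay/q, Stay/t, In/q, In/t.
{W/A/x/e/Hi, W/A/x/e/Mid, W/A/x/b/Hi, W/A/x/b/Mid, W/A/w/e/Hi, W/A/w/e/Mid, W/A/w/b/Hi, W/A/w/b/Mid} → row (6,4) (6,4) (6,4) (6,4)
{W/E/x/e/Hi, W/E/x/e/Mid, W/E/w/e/Hi, W/E/w/e/Mid} → row (5,5) (5,5) (0,1) (0,1)
{W/E/x/b/Hi, W/E/x/b/Mid, W/E/w/b/Hi, W/E/w/b/Mid} → row (5,5) (5,5) (0,0) (0,0)
{N/A/x/e/Hi, N/A/x/e/Mid, N/A/x/b/Hi, N/A/x/b/Mid, N/E/x/e/Hi, N/E/x/e/Mid, N/E/x/b/Hi, N/E/x/b/Mid} → row (3,4) (3,4) (3,4) (3,4)
{N/A/w/e/Hi, N/A/w/b/Hi, N/E/w/e/Hi, N/E/w/b/Hi} → row (3,5) (0,8) (3,5) (0,8)
{N/A/w/e/Mid, N/A/w/b/Mid, N/E/w/e/Mid, N/E/w/b/Mid} → row (1,4) (0,8) (1,4) (0,8)
That's 6 distinct rows out of 32 strategies.

6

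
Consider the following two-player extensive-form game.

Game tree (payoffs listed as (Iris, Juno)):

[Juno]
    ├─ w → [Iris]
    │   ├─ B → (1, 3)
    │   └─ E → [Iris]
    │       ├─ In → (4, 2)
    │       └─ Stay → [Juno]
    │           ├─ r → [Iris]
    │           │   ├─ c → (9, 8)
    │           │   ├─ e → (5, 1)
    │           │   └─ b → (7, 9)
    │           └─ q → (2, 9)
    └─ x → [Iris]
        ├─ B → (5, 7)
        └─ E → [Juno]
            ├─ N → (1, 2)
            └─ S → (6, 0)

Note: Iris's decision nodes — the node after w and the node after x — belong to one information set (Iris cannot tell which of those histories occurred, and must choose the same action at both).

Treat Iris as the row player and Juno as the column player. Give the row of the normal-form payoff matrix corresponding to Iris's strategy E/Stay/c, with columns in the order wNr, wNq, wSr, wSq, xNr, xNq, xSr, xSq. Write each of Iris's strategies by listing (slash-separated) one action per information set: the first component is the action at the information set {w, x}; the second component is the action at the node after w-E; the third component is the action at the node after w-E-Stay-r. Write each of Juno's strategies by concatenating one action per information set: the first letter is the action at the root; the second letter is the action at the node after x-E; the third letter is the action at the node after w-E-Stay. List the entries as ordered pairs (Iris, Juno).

vs wNr: Juno plays w → Iris plays E at [w] → Iris plays Stay at [w-E] → Juno plays r at [w-E-Stay] → Iris plays c at [w-E-Stay-r] → (9, 8)
vs wNq: Juno plays w → Iris plays E at [w] → Iris plays Stay at [w-E] → Juno plays q at [w-E-Stay] → (2, 9)
vs wSr: Juno plays w → Iris plays E at [w] → Iris plays Stay at [w-E] → Juno plays r at [w-E-Stay] → Iris plays c at [w-E-Stay-r] → (9, 8)
vs wSq: Juno plays w → Iris plays E at [w] → Iris plays Stay at [w-E] → Juno plays q at [w-E-Stay] → (2, 9)
vs xNr: Juno plays x → Iris plays E at [x] → Juno plays N at [x-E] → (1, 2)
vs xNq: Juno plays x → Iris plays E at [x] → Juno plays N at [x-E] → (1, 2)
vs xSr: Juno plays x → Iris plays E at [x] → Juno plays S at [x-E] → (6, 0)
vs xSq: Juno plays x → Iris plays E at [x] → Juno plays S at [x-E] → (6, 0)

(9,8) (2,9) (9,8) (2,9) (1,2) (1,2) (6,0) (6,0)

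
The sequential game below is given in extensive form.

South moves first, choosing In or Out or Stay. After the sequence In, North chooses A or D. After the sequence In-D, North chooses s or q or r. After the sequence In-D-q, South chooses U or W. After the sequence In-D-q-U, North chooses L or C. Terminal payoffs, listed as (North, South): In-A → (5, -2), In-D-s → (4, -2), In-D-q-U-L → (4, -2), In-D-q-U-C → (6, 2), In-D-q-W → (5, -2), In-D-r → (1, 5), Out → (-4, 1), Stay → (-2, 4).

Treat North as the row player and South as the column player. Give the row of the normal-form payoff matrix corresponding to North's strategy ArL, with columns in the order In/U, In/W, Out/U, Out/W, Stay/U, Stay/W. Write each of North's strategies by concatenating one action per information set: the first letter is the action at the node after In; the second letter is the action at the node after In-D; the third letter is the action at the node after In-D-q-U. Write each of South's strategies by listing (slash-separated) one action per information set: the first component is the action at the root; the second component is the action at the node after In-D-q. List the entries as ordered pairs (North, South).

(5,-2) (5,-2) (-4,1) (-4,1) (-2,4) (-2,4)

vs In/U: South plays In → North plays A at [In] → (5, -2)
vs In/W: South plays In → North plays A at [In] → (5, -2)
vs Out/U: South plays Out → (-4, 1)
vs Out/W: South plays Out → (-4, 1)
vs Stay/U: South plays Stay → (-2, 4)
vs Stay/W: South plays Stay → (-2, 4)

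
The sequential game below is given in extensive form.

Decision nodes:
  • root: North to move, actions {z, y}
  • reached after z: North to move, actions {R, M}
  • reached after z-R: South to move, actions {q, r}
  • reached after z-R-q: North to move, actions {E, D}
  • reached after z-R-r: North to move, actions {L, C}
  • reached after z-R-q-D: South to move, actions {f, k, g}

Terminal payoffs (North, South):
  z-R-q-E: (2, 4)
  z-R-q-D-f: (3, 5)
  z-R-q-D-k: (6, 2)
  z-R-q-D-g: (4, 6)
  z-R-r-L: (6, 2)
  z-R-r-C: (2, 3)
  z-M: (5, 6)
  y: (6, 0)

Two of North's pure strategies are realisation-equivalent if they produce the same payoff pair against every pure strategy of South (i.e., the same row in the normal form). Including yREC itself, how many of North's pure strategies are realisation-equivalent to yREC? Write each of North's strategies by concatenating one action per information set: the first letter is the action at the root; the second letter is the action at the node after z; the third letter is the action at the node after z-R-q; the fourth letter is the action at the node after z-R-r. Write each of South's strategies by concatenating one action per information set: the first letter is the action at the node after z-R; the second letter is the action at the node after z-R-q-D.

Row for yREC (columns qf, qk, qg, rf, rk, rg): (6,0) (6,0) (6,0) (6,0) (6,0) (6,0).
Under yREC, North's choice at the node after z and at the node after z-R-q and at the node after z-R-r can never be reached regardless of what South does, so varying those choices leaves every outcome unchanged.
Holding the reachable choices fixed and varying the unreachable ones freely already gives 2 × 2 × 2 = 8 equivalent strategies.
No other strategy reproduces this row, so those 8 are the full class: yREL, yREC, yRDL, yRDC, yMEL, yMEC, yMDL, yMDC.

8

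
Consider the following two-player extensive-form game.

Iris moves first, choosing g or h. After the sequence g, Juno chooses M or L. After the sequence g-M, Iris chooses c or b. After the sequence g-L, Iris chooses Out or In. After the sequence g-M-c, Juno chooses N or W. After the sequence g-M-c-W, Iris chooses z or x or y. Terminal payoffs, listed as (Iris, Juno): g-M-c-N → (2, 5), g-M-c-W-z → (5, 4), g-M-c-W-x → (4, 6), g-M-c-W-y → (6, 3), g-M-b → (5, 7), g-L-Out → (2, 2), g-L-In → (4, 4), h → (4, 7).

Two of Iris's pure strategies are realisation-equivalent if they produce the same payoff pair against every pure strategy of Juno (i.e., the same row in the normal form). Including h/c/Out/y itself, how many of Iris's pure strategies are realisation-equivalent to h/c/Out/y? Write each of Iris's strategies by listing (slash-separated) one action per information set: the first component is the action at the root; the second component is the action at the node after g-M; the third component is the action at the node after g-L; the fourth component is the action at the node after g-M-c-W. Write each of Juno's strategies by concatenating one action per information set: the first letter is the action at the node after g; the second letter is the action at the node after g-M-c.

12

Row for h/c/Out/y (columns MN, MW, LN, LW): (4,7) (4,7) (4,7) (4,7).
Under h/c/Out/y, Iris's choice at the node after g-M and at the node after g-L and at the node after g-M-c-W can never be reached regardless of what Juno does, so varying those choices leaves every outcome unchanged.
Holding the reachable choices fixed and varying the unreachable ones freely already gives 2 × 2 × 3 = 12 equivalent strategies.
No other strategy reproduces this row, so those 12 are the full class: h/c/Out/z, h/c/Out/x, h/c/Out/y, h/c/In/z, h/c/In/x, h/c/In/y, h/b/Out/z, h/b/Out/x, h/b/Out/y, h/b/In/z, h/b/In/x, h/b/In/y.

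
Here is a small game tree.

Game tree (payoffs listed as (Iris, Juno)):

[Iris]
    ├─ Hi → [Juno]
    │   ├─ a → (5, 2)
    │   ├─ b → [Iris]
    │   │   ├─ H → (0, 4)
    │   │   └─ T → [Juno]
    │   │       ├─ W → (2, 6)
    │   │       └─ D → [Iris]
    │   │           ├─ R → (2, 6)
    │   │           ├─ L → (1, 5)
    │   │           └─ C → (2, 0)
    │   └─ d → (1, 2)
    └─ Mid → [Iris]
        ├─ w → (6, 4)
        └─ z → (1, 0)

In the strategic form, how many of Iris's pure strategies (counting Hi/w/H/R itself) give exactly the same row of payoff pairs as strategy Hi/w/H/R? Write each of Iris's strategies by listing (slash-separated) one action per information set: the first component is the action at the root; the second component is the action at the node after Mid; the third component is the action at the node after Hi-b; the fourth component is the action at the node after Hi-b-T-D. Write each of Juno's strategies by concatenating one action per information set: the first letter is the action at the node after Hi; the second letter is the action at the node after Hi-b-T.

Row for Hi/w/H/R (columns aW, aD, bW, bD, dW, dD): (5,2) (5,2) (0,4) (0,4) (1,2) (1,2).
Under Hi/w/H/R, Iris's choice at the node after Mid and at the node after Hi-b-T-D can never be reached regardless of what Juno does, so varying those choices leaves every outcome unchanged.
Holding the reachable choices fixed and varying the unreachable ones freely already gives 2 × 3 = 6 equivalent strategies.
No other strategy reproduces this row, so those 6 are the full class: Hi/w/H/R, Hi/w/H/L, Hi/w/H/C, Hi/z/H/R, Hi/z/H/L, Hi/z/H/C.

6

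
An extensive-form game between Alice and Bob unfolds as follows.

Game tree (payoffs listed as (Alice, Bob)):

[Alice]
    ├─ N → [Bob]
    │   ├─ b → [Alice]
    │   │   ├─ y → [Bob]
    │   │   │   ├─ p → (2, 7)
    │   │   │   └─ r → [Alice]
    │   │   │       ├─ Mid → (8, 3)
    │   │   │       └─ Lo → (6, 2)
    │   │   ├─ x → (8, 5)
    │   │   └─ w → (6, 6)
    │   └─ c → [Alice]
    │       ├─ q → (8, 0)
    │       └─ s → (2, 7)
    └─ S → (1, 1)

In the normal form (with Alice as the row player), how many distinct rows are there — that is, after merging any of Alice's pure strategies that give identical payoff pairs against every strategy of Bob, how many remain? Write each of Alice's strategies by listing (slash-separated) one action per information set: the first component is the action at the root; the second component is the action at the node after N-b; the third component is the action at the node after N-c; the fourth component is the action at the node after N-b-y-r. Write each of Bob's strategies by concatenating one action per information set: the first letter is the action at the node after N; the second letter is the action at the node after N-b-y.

Alice has 24 pure strategies: N/y/q/Mid, N/y/q/Lo, N/y/s/Mid, N/y/s/Lo, N/x/q/Mid, N/x/q/Lo, N/x/s/Mid, N/x/s/Lo, N/w/q/Mid, N/w/q/Lo, N/w/s/Mid, N/w/s/Lo, S/y/q/Mid, S/y/q/Lo, S/y/s/Mid, S/y/s/Lo, S/x/q/Mid, S/x/q/Lo, S/x/s/Mid, S/x/s/Lo, S/w/q/Mid, S/w/q/Lo, S/w/s/Mid, S/w/s/Lo. Columns: bp, br, cp, cr.
{N/y/q/Mid} → row (2,7) (8,3) (8,0) (8,0)
{N/y/q/Lo} → row (2,7) (6,2) (8,0) (8,0)
{N/y/s/Mid} → row (2,7) (8,3) (2,7) (2,7)
{N/y/s/Lo} → row (2,7) (6,2) (2,7) (2,7)
{N/x/q/Mid, N/x/q/Lo} → row (8,5) (8,5) (8,0) (8,0)
{N/x/s/Mid, N/x/s/Lo} → row (8,5) (8,5) (2,7) (2,7)
{N/w/q/Mid, N/w/q/Lo} → row (6,6) (6,6) (8,0) (8,0)
{N/w/s/Mid, N/w/s/Lo} → row (6,6) (6,6) (2,7) (2,7)
{S/y/q/Mid, S/y/q/Lo, S/y/s/Mid, S/y/s/Lo, S/x/q/Mid, S/x/q/Lo, S/x/s/Mid, S/x/s/Lo, S/w/q/Mid, S/w/q/Lo, S/w/s/Mid, S/w/s/Lo} → row (1,1) (1,1) (1,1) (1,1)
That's 9 distinct rows out of 24 strategies.

9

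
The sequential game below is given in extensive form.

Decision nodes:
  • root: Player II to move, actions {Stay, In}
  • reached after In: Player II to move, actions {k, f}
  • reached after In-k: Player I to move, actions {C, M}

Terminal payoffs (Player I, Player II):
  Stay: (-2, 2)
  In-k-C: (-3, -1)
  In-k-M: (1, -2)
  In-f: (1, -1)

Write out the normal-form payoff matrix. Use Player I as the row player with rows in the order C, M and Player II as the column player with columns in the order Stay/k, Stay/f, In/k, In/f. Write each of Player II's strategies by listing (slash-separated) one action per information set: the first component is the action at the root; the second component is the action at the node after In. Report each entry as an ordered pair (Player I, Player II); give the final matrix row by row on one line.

Row C: Stay/k→(-2,2), Stay/f→(-2,2), In/k→(-3,-1), In/f→(1,-1)
Row M: Stay/k→(-2,2), Stay/f→(-2,2), In/k→(1,-2), In/f→(1,-1)

C: (-2,2) (-2,2) (-3,-1) (1,-1) | M: (-2,2) (-2,2) (1,-2) (1,-1)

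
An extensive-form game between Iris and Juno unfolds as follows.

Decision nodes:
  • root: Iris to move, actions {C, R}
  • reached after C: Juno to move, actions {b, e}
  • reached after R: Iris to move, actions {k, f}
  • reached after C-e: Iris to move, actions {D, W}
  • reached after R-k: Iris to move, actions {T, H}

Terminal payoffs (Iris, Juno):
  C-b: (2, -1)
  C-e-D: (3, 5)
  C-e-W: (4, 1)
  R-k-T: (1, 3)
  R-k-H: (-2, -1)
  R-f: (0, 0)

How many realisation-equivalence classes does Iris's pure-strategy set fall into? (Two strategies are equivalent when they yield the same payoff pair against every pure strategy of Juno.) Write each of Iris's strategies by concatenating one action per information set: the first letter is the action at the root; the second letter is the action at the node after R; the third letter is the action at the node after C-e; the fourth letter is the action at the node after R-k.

Iris has 16 pure strategies: CkDT, CkDH, CkWT, CkWH, CfDT, CfDH, CfWT, CfWH, RkDT, RkDH, RkWT, RkWH, RfDT, RfDH, RfWT, RfWH. Columns: b, e.
{CkDT, CkDH, CfDT, CfDH} → row (2,-1) (3,5)
{CkWT, CkWH, CfWT, CfWH} → row (2,-1) (4,1)
{RkDT, RkWT} → row (1,3) (1,3)
{RkDH, RkWH} → row (-2,-1) (-2,-1)
{RfDT, RfDH, RfWT, RfWH} → row (0,0) (0,0)
That's 5 distinct rows out of 16 strategies.

5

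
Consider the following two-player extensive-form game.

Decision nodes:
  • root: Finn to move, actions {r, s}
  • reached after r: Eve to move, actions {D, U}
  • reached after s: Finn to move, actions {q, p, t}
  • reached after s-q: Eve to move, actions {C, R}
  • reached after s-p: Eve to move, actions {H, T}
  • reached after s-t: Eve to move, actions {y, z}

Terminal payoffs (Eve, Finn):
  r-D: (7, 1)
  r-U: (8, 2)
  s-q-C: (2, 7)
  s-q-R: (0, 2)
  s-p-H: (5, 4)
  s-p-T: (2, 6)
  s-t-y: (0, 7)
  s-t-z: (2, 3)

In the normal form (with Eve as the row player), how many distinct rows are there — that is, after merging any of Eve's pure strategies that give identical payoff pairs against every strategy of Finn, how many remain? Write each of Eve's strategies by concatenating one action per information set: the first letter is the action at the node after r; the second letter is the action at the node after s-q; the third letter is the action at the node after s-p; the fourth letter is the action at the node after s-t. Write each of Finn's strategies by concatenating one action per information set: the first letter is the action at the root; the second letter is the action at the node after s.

Eve has 16 pure strategies: DCHy, DCHz, DCTy, DCTz, DRHy, DRHz, DRTy, DRTz, UCHy, UCHz, UCTy, UCTz, URHy, URHz, URTy, URTz. Columns: rq, rp, rt, sq, sp, st.
{DCHy} → row (7,1) (7,1) (7,1) (2,7) (5,4) (0,7)
{DCHz} → row (7,1) (7,1) (7,1) (2,7) (5,4) (2,3)
{DCTy} → row (7,1) (7,1) (7,1) (2,7) (2,6) (0,7)
{DCTz} → row (7,1) (7,1) (7,1) (2,7) (2,6) (2,3)
{DRHy} → row (7,1) (7,1) (7,1) (0,2) (5,4) (0,7)
{DRHz} → row (7,1) (7,1) (7,1) (0,2) (5,4) (2,3)
{DRTy} → row (7,1) (7,1) (7,1) (0,2) (2,6) (0,7)
{DRTz} → row (7,1) (7,1) (7,1) (0,2) (2,6) (2,3)
{UCHy} → row (8,2) (8,2) (8,2) (2,7) (5,4) (0,7)
{UCHz} → row (8,2) (8,2) (8,2) (2,7) (5,4) (2,3)
{UCTy} → row (8,2) (8,2) (8,2) (2,7) (2,6) (0,7)
{UCTz} → row (8,2) (8,2) (8,2) (2,7) (2,6) (2,3)
{URHy} → row (8,2) (8,2) (8,2) (0,2) (5,4) (0,7)
{URHz} → row (8,2) (8,2) (8,2) (0,2) (5,4) (2,3)
{URTy} → row (8,2) (8,2) (8,2) (0,2) (2,6) (0,7)
{URTz} → row (8,2) (8,2) (8,2) (0,2) (2,6) (2,3)
That's 16 distinct rows out of 16 strategies.

16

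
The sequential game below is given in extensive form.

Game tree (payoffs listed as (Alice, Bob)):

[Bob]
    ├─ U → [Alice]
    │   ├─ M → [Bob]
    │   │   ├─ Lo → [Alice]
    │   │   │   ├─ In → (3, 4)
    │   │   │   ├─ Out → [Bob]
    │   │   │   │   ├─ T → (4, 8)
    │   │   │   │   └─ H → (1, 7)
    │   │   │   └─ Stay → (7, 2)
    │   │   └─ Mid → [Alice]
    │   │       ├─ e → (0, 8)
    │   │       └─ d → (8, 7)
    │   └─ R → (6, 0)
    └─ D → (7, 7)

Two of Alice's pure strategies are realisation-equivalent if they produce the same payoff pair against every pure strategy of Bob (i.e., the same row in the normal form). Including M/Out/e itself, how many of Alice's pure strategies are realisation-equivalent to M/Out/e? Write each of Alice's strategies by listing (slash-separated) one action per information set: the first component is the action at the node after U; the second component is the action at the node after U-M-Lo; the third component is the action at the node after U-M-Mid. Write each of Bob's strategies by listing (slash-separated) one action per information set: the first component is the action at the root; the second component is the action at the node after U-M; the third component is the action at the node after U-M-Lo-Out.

Row for M/Out/e (columns U/Lo/T, U/Lo/H, U/Mid/T, U/Mid/H, D/Lo/T, D/Lo/H, D/Mid/T, D/Mid/H): (4,8) (1,7) (0,8) (0,8) (7,7) (7,7) (7,7) (7,7).
Every one of Alice's information sets is on the play path for some reply by Bob when Alice follows M/Out/e.
Changing the action at any of them therefore changes at least one column, so only M/Out/e itself gives this row.

1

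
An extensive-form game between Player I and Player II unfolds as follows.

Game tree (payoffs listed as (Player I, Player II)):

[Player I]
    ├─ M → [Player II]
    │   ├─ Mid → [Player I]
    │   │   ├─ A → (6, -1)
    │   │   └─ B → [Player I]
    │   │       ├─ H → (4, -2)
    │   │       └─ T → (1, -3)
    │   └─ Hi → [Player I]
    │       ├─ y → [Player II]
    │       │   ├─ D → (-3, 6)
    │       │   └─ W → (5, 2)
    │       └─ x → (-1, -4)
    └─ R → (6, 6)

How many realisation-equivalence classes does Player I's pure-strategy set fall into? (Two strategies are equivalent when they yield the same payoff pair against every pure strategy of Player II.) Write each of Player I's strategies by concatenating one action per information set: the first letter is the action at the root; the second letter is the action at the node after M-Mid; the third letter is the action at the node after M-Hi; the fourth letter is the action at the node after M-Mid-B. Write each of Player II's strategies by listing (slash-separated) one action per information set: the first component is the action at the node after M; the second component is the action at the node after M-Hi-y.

Player I has 16 pure strategies: MAyH, MAyT, MAxH, MAxT, MByH, MByT, MBxH, MBxT, RAyH, RAyT, RAxH, RAxT, RByH, RByT, RBxH, RBxT. Columns: Mid/D, Mid/W, Hi/D, Hi/W.
{MAyH, MAyT} → row (6,-1) (6,-1) (-3,6) (5,2)
{MAxH, MAxT} → row (6,-1) (6,-1) (-1,-4) (-1,-4)
{MByH} → row (4,-2) (4,-2) (-3,6) (5,2)
{MByT} → row (1,-3) (1,-3) (-3,6) (5,2)
{MBxH} → row (4,-2) (4,-2) (-1,-4) (-1,-4)
{MBxT} → row (1,-3) (1,-3) (-1,-4) (-1,-4)
{RAyH, RAyT, RAxH, RAxT, RByH, RByT, RBxH, RBxT} → row (6,6) (6,6) (6,6) (6,6)
That's 7 distinct rows out of 16 strategies.

7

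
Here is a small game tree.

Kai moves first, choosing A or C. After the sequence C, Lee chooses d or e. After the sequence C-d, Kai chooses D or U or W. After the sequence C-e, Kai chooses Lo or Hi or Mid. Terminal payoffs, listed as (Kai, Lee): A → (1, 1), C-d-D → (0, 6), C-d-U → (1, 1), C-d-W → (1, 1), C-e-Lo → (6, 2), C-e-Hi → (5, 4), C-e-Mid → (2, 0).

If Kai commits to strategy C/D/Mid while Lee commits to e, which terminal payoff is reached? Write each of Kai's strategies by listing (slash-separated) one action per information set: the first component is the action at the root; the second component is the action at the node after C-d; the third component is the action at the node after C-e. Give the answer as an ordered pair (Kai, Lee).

Trace the play path from the root:
  Kai plays C
  Lee plays e at [C]
  Kai plays Mid at [C-e]
→ terminal payoff (2, 0).
(Kai's choice at the node after C-d is never reached on this path, so it doesn't affect the outcome.)

(2, 0)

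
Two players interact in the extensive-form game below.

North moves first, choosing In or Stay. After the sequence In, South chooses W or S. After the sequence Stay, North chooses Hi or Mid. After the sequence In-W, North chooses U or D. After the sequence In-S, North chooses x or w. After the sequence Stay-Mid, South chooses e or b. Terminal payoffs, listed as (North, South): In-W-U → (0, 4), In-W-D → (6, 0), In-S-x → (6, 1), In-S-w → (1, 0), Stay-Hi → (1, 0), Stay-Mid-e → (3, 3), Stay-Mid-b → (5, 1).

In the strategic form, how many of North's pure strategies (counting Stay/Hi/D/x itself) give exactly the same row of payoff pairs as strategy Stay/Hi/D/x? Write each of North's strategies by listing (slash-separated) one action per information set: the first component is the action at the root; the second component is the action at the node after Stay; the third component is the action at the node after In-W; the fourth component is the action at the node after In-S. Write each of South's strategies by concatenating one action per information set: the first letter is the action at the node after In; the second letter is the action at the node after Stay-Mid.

Row for Stay/Hi/D/x (columns We, Wb, Se, Sb): (1,0) (1,0) (1,0) (1,0).
Under Stay/Hi/D/x, North's choice at the node after In-W and at the node after In-S can never be reached regardless of what South does, so varying those choices leaves every outcome unchanged.
Holding the reachable choices fixed and varying the unreachable ones freely already gives 2 × 2 = 4 equivalent strategies.
No other strategy reproduces this row, so those 4 are the full class: Stay/Hi/U/x, Stay/Hi/U/w, Stay/Hi/D/x, Stay/Hi/D/w.

4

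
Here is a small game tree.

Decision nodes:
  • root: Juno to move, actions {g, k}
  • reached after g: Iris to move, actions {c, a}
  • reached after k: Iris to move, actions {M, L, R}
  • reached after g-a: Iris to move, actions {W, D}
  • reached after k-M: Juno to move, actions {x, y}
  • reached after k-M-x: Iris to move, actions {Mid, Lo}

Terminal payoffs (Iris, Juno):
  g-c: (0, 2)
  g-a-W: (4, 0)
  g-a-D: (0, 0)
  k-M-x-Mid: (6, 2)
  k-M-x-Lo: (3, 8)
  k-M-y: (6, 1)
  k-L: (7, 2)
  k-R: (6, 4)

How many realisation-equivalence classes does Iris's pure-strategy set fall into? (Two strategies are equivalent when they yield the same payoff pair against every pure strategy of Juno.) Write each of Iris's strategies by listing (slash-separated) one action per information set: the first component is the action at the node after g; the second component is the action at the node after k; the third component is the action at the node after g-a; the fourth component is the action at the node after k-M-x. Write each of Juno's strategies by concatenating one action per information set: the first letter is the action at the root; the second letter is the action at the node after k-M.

12

Iris has 24 pure strategies: c/M/W/Mid, c/M/W/Lo, c/M/D/Mid, c/M/D/Lo, c/L/W/Mid, c/L/W/Lo, c/L/D/Mid, c/L/D/Lo, c/R/W/Mid, c/R/W/Lo, c/R/D/Mid, c/R/D/Lo, a/M/W/Mid, a/M/W/Lo, a/M/D/Mid, a/M/D/Lo, a/L/W/Mid, a/L/W/Lo, a/L/D/Mid, a/L/D/Lo, a/R/W/Mid, a/R/W/Lo, a/R/D/Mid, a/R/D/Lo. Columns: gx, gy, kx, ky.
{c/M/W/Mid, c/M/D/Mid} → row (0,2) (0,2) (6,2) (6,1)
{c/M/W/Lo, c/M/D/Lo} → row (0,2) (0,2) (3,8) (6,1)
{c/L/W/Mid, c/L/W/Lo, c/L/D/Mid, c/L/D/Lo} → row (0,2) (0,2) (7,2) (7,2)
{c/R/W/Mid, c/R/W/Lo, c/R/D/Mid, c/R/D/Lo} → row (0,2) (0,2) (6,4) (6,4)
{a/M/W/Mid} → row (4,0) (4,0) (6,2) (6,1)
{a/M/W/Lo} → row (4,0) (4,0) (3,8) (6,1)
{a/M/D/Mid} → row (0,0) (0,0) (6,2) (6,1)
{a/M/D/Lo} → row (0,0) (0,0) (3,8) (6,1)
{a/L/W/Mid, a/L/W/Lo} → row (4,0) (4,0) (7,2) (7,2)
{a/L/D/Mid, a/L/D/Lo} → row (0,0) (0,0) (7,2) (7,2)
{a/R/W/Mid, a/R/W/Lo} → row (4,0) (4,0) (6,4) (6,4)
{a/R/D/Mid, a/R/D/Lo} → row (0,0) (0,0) (6,4) (6,4)
That's 12 distinct rows out of 24 strategies.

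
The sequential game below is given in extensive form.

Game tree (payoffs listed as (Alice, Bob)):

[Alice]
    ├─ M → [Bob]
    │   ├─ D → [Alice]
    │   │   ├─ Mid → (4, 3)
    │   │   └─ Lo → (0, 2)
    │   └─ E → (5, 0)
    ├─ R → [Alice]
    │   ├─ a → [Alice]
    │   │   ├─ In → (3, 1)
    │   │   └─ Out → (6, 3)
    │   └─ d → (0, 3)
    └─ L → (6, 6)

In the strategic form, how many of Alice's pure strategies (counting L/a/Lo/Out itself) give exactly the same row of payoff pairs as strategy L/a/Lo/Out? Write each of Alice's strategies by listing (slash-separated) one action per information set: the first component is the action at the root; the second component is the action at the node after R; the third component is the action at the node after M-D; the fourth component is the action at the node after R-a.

8

Row for L/a/Lo/Out (columns D, E): (6,6) (6,6).
Under L/a/Lo/Out, Alice's choice at the node after R and at the node after M-D and at the node after R-a can never be reached regardless of what Bob does, so varying those choices leaves every outcome unchanged.
Holding the reachable choices fixed and varying the unreachable ones freely already gives 2 × 2 × 2 = 8 equivalent strategies.
No other strategy reproduces this row, so those 8 are the full class: L/a/Mid/In, L/a/Mid/Out, L/a/Lo/In, L/a/Lo/Out, L/d/Mid/In, L/d/Mid/Out, L/d/Lo/In, L/d/Lo/Out.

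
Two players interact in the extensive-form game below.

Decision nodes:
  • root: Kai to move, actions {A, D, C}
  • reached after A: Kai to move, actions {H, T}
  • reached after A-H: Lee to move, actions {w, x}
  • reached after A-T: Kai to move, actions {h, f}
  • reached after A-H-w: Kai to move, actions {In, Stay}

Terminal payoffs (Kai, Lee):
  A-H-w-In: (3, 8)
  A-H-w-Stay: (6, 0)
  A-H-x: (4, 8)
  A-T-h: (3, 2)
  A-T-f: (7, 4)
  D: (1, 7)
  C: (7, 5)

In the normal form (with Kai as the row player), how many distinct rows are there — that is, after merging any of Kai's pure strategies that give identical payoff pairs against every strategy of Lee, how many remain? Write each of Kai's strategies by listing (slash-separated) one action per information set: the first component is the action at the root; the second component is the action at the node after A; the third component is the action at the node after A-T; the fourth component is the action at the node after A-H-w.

Kai has 24 pure strategies: A/H/h/In, A/H/h/Stay, A/H/f/In, A/H/f/Stay, A/T/h/In, A/T/h/Stay, A/T/f/In, A/T/f/Stay, D/H/h/In, D/H/h/Stay, D/H/f/In, D/H/f/Stay, D/T/h/In, D/T/h/Stay, D/T/f/In, D/T/f/Stay, C/H/h/In, C/H/h/Stay, C/H/f/In, C/H/f/Stay, C/T/h/In, C/T/h/Stay, C/T/f/In, C/T/f/Stay. Columns: w, x.
{A/H/h/In, A/H/f/In} → row (3,8) (4,8)
{A/H/h/Stay, A/H/f/Stay} → row (6,0) (4,8)
{A/T/h/In, A/T/h/Stay} → row (3,2) (3,2)
{A/T/f/In, A/T/f/Stay} → row (7,4) (7,4)
{D/H/h/In, D/H/h/Stay, D/H/f/In, D/H/f/Stay, D/T/h/In, D/T/h/Stay, D/T/f/In, D/T/f/Stay} → row (1,7) (1,7)
{C/H/h/In, C/H/h/Stay, C/H/f/In, C/H/f/Stay, C/T/h/In, C/T/h/Stay, C/T/f/In, C/T/f/Stay} → row (7,5) (7,5)
That's 6 distinct rows out of 24 strategies.

6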